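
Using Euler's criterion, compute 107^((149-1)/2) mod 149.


p = 149 is prime and the exponent is (p-1)/2 = 74, so by Euler's criterion 107^74 = (107/149) = +1 or -1 mod 149.
Compute by square-and-multiply:
  74 = 64 + 8 + 2 (binary 1001010)
  Repeated squaring mod 149: 107^1 = 107, 107^2 = 125, 107^4 = 129, 107^8 = 102, 107^16 = 123, 107^32 = 80, 107^64 = 142
  107^74 = 107^64 * 107^8 * 107^2 = 142 * 102 * 125 mod 149
    142 * 102 = 14484 = 31 mod 149
    31 * 125 = 3875 = 1 mod 149
  107^74 = 1 mod 149
Result 1: 107 is a quadratic residue mod 149.
107^74 mod 149 = 1

1


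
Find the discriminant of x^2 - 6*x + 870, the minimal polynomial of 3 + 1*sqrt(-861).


The element 3 + 1*sqrt(-861) has minimal polynomial:
x^2 - 6*x + 870
Discriminant = (-6)^2 - 4*(870)
= 36 - 3480
= -3444

-3444


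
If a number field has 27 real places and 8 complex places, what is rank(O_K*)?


By Dirichlet's unit theorem:
rank = r1 + r2 - 1
= 27 + 8 - 1
= 34

34


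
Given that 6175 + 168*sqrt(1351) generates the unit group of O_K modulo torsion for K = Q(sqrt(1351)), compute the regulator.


epsilon = 6175 + 168*sqrt(1351)
= 12349.9999
R = ln(12349.9999)
= 9.4214

9.4214


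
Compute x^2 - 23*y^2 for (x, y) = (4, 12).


x^2 - d*y^2
= 4^2 - 23*12^2
= 16 - 3312
= -3296

-3296


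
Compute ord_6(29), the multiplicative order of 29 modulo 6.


We want ord_6(29), the smallest k >= 1 with 29^k = 1 mod 6.
n = 6 = 2 * 3, phi(6) = 2; the order divides phi(n).
Divisors of 2: 1, 2
Repeated squaring mod 6: 29^1 = 5, 29^2 = 1
Test divisors in increasing order:
  k=1: 29^1 = 5 mod 6
  k=2: 29^2 = 1 mod 6  <- first divisor giving 1
Order = 2

2


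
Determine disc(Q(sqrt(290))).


For K = Q(sqrt(d)) with d squarefree: disc(K) = d if d = 1 mod 4, and disc(K) = 4d if d = 2 or 3 mod 4.
Here d = 290, and d mod 4 = 2.
d = 2 mod 4, not 1 (O_K = Z[sqrt(d)]), so disc(K) = 4d = 4 * (290) = 1160

1160


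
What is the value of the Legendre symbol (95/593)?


p = 593 is prime, so compute (95/593) with the reciprocity algorithm (Jacobi-symbol steps: pull out 2s via (2/n), flip via reciprocity, reduce):
  reciprocity: (95/593) -> +(593/95)
  reduce: (23/95)
  reciprocity: (23/95) -> -(95/23)
  reduce: (3/23)
  reciprocity: (3/23) -> -(23/3)
  reduce: (2/3)
  pull out 2: (2/3) = -1  (since 3 mod 8 = 3)
  (1/3) = 1
Product of signs = -1
(95/593) = -1

-1


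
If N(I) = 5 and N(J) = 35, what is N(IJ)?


N(IJ) = N(I) * N(J)
= 5 * 35
= 175

175


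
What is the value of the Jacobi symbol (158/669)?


Compute (158/669) via quadratic reciprocity:
  pull out 2: (2/669) = -1  (since 669 mod 8 = 5)
  reciprocity: (79/669) -> +(669/79)
  reduce: (37/79)
  reciprocity: (37/79) -> +(79/37)
  reduce: (5/37)
  reciprocity: (5/37) -> +(37/5)
  reduce: (2/5)
  pull out 2: (2/5) = -1  (since 5 mod 8 = 5)
  (1/5) = 1
Product of signs = 1

1


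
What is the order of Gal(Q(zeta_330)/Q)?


|Gal(Q(zeta_330)/Q)| = phi(330)
= 80

80


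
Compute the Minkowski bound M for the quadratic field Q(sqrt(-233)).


d = -233, d mod 4 = 3, so disc(K) = 4d = -932; |disc(K)| = 932
Imaginary quadratic field, so n = 2, s = r2 = 1, r1 = 0
M = (n!/n^n) * (4/pi)^s * sqrt(|disc(K)|) = (2!/2^2) * (4/pi)^1 * sqrt(932)
= 0.5 * 1.273240 * 30.528675
= 19.4352

19.4352


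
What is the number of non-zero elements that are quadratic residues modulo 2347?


For prime p, the number of non-zero quadratic residues is (p-1)/2.
= (2347-1)/2
= 1173

1173


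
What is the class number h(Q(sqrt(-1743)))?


K = Q(sqrt(-1743)). d mod 4 = 1, so D = disc(K) = d = -1743
h(K) equals the number of primitive reduced positive-definite forms (a, b, c) = a*x^2 + b*x*y + c*y^2 with b^2 - 4ac = D,
where reduced means |b| <= a <= c, with b >= 0 whenever |b| = a or a = c, and primitive means gcd(a, b, c) = 1.
Reduced forces 3a^2 <= |D| = 1743, so 1 <= a <= 24; b must have the parity of D, and c = (b^2 - D)/(4a) must be an integer >= a.
Enumerate a = 1..24, b in [-a, a]:
  a=1: (1, 1, 436)  [1]
  a=2: (2, -1, 218), (2, 1, 218)  [2]
  a=3: (3, 3, 146)  [1]
  a=4: (4, -1, 109), (4, 1, 109)  [2]
  a=5: none
  a=6: (6, -3, 73), (6, 3, 73)  [2]
  a=7: (7, 7, 64)  [1]
  a=8: (8, -7, 56), (8, 7, 56)  [2]
  a=9..11: none
  a=12: (12, -9, 38), (12, 9, 38)  [2]
  a=13: (13, -5, 34), (13, 5, 34)  [2]
  a=14: (14, -7, 32), (14, 7, 32)  [2]
  a=15: none
  a=16: (16, -7, 28), (16, 7, 28)  [2]
  a=17: (17, -5, 26), (17, 5, 26)  [2]
  a=18: none
  a=19: (19, -9, 24), (19, 9, 24)  [2]
  a=20: none
  a=21: (21, 21, 26)  [1]
  a=22..24: none
Total reduced forms: 1 + 2 + 1 + 2 + 2 + 1 + 2 + 2 + 2 + 2 + 2 + 2 + 2 + 1 = 24
h = 24

24


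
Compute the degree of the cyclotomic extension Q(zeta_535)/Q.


The degree equals Euler's totient phi(535).
535 = 5 * 107
phi(535) = 424

424


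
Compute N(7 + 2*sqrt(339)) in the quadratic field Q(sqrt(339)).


N(a + b*sqrt(d)) = a^2 - d*b^2
= (7)^2 - (339)*(2)^2
= 49 - 1356
= -1307

-1307


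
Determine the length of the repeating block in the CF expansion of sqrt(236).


Run the CF algorithm for sqrt(236).
a_0 = floor(sqrt(236)) = 15; set m_0=0, q_0=1.
Recurrence: m' = q*a - m,  q' = (d - m'^2)/q,  a' = floor((a_0 + m')/q').
  step 1: m=15, q=11, a=2
  step 2: m=7, q=17, a=1
  step 3: m=10, q=8, a=3
  step 4: m=14, q=5, a=5
  step 5: m=11, q=23, a=1
  step 6: m=12, q=4, a=6
  step 7: m=12, q=23, a=1
  step 8: m=11, q=5, a=5
  step 9: m=14, q=8, a=3
  step 10: m=10, q=17, a=1
  step 11: m=7, q=11, a=2
  step 12: m=15, q=1, a=30
a_12 = 2*a_0 = 30, so the period closes here.
sqrt(236) = [15; 2, 1, 3, 5, 1, 6, 1, 5, 3, 1, 2, 30]
Period length = 12

12


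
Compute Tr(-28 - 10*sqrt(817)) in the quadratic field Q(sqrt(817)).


Tr(a + b*sqrt(d)) = (a + b*sqrt(d)) + (a - b*sqrt(d)) = 2a
= 2 * (-28)
= -56

-56


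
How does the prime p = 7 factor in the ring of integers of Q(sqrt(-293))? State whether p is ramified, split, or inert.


K = Q(sqrt(-293)). Since d mod 4 = 3, disc(K) = -1172.
Check p | disc: -1172 mod 7 = 4.
p does not divide disc. Compute Legendre symbol (d/p):
1^((7-1)/2) mod 7 = 1
(d/p) = 1, so p splits: (p) = P*P' with e=1, f=1, g=2.
Therefore p is split.

split


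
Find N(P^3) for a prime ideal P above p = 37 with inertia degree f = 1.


N(P^a) = p^(a*f)
= 37^(3*1)
= 37^3
= 50653

50653


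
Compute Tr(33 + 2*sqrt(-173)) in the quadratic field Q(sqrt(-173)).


Tr(a + b*sqrt(d)) = (a + b*sqrt(d)) + (a - b*sqrt(d)) = 2a
= 2 * (33)
= 66

66


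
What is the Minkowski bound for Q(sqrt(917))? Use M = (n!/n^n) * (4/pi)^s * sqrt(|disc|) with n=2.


d = 917, d mod 4 = 1, so disc(K) = d = 917; |disc(K)| = 917
Real quadratic field, so n = 2, s = r2 = 0, r1 = 2
M = (n!/n^n) * (4/pi)^s * sqrt(|disc(K)|) = (2!/2^2) * (4/pi)^0 * sqrt(917)
= 0.5 * 1.000000 * 30.282008
= 15.1410

15.1410


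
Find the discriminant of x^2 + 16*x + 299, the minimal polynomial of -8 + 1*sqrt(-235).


The element -8 + 1*sqrt(-235) has minimal polynomial:
x^2 + 16*x + 299
Discriminant = (16)^2 - 4*(299)
= 256 - 1196
= -940

-940


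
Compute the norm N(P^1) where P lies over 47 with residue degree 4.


N(P^a) = p^(a*f)
= 47^(1*4)
= 47^4
= 4879681

4879681


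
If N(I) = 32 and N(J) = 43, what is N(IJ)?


N(IJ) = N(I) * N(J)
= 32 * 43
= 1376

1376


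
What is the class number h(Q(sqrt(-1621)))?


K = Q(sqrt(-1621)). d mod 4 = 3, so D = disc(K) = 4d = -6484
h(K) equals the number of primitive reduced positive-definite forms (a, b, c) = a*x^2 + b*x*y + c*y^2 with b^2 - 4ac = D,
where reduced means |b| <= a <= c, with b >= 0 whenever |b| = a or a = c, and primitive means gcd(a, b, c) = 1.
Reduced forces 3a^2 <= |D| = 6484, so 1 <= a <= 46; b must have the parity of D, and c = (b^2 - D)/(4a) must be an integer >= a.
Enumerate a = 1..46, b in [-a, a]:
  a=1: (1, 0, 1621)  [1]
  a=2: (2, 2, 811)  [1]
  a=3..4: none
  a=5: (5, -4, 325), (5, 4, 325)  [2]
  a=6..9: none
  a=10: (10, -6, 163), (10, 6, 163)  [2]
  a=11..12: none
  a=13: (13, -4, 125), (13, 4, 125)  [2]
  a=14..22: none
  a=23: (23, -18, 74), (23, 18, 74)  [2]
  a=24: none
  a=25: (25, -4, 65), (25, 4, 65)  [2]
  a=26: (26, -22, 67), (26, 22, 67)  [2]
  a=27..36: none
  a=37: (37, -18, 46), (37, 18, 46)  [2]
  a=38..42: none
  a=43: (43, -40, 47), (43, 40, 47)  [2]
  a=44..46: none
Total reduced forms: 1 + 1 + 2 + 2 + 2 + 2 + 2 + 2 + 2 + 2 = 18
h = 18

18


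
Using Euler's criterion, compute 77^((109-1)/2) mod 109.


p = 109 is prime and the exponent is (p-1)/2 = 54, so by Euler's criterion 77^54 = (77/109) = +1 or -1 mod 109.
Compute by square-and-multiply:
  54 = 32 + 16 + 4 + 2 (binary 110110)
  Repeated squaring mod 109: 77^1 = 77, 77^2 = 43, 77^4 = 105, 77^8 = 16, 77^16 = 38, 77^32 = 27
  77^54 = 77^32 * 77^16 * 77^4 * 77^2 = 27 * 38 * 105 * 43 mod 109
    27 * 38 = 1026 = 45 mod 109
    45 * 105 = 4725 = 38 mod 109
    38 * 43 = 1634 = 108 mod 109
  77^54 = 108 mod 109
Result 108 = p - 1 = -1 mod 109: 77 is a quadratic non-residue mod 109. As a residue in [0, p-1] the value is 108.
77^54 mod 109 = 108

108


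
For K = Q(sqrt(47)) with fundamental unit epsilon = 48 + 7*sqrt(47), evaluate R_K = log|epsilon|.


epsilon = 48 + 7*sqrt(47)
= 95.9896
R = ln(95.9896)
= 4.5642

4.5642


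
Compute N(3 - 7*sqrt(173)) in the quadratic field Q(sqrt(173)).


N(a + b*sqrt(d)) = a^2 - d*b^2
= (3)^2 - (173)*(-7)^2
= 9 - 8477
= -8468

-8468


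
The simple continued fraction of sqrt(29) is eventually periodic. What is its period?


Run the CF algorithm for sqrt(29).
a_0 = floor(sqrt(29)) = 5; set m_0=0, q_0=1.
Recurrence: m' = q*a - m,  q' = (d - m'^2)/q,  a' = floor((a_0 + m')/q').
  step 1: m=5, q=4, a=2
  step 2: m=3, q=5, a=1
  step 3: m=2, q=5, a=1
  step 4: m=3, q=4, a=2
  step 5: m=5, q=1, a=10
a_5 = 2*a_0 = 10, so the period closes here.
sqrt(29) = [5; 2, 1, 1, 2, 10]
Period length = 5

5


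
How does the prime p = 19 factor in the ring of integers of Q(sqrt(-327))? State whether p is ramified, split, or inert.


K = Q(sqrt(-327)). Since d mod 4 = 1, disc(K) = -327.
Check p | disc: -327 mod 19 = 15.
p does not divide disc. Compute Legendre symbol (d/p):
15^((19-1)/2) mod 19 = -1
(d/p) = -1, so p is inert: (p) stays prime with e=1, f=2, g=1.
Therefore p is inert.

inert


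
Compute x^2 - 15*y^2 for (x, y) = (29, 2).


x^2 - d*y^2
= 29^2 - 15*2^2
= 841 - 60
= 781

781


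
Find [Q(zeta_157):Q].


The degree equals Euler's totient phi(157).
157 = 157
phi(157) = 156

156


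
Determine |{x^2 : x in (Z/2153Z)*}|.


For prime p, the number of non-zero quadratic residues is (p-1)/2.
= (2153-1)/2
= 1076

1076


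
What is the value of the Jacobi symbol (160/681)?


Compute (160/681) via quadratic reciprocity:
  pull out 2: (2/681) = +1  (since 681 mod 8 = 1)
  pull out 2: (2/681) = +1  (since 681 mod 8 = 1)
  pull out 2: (2/681) = +1  (since 681 mod 8 = 1)
  pull out 2: (2/681) = +1  (since 681 mod 8 = 1)
  pull out 2: (2/681) = +1  (since 681 mod 8 = 1)
  reciprocity: (5/681) -> +(681/5)
  reduce: (1/5)
  (1/5) = 1
Product of signs = 1

1


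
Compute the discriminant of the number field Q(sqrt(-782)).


For K = Q(sqrt(d)) with d squarefree: disc(K) = d if d = 1 mod 4, and disc(K) = 4d if d = 2 or 3 mod 4.
Here d = -782, and d mod 4 = 2.
d = 2 mod 4, not 1 (O_K = Z[sqrt(d)]), so disc(K) = 4d = 4 * (-782) = -3128

-3128


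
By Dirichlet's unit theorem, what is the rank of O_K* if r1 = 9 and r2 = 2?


By Dirichlet's unit theorem:
rank = r1 + r2 - 1
= 9 + 2 - 1
= 10

10


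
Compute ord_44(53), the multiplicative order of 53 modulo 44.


We want ord_44(53), the smallest k >= 1 with 53^k = 1 mod 44.
n = 44 = 2^2 * 11, phi(44) = 20; the order divides phi(n).
Divisors of 20: 1, 2, 4, 5, 10, 20
Repeated squaring mod 44: 53^1 = 9, 53^2 = 37, 53^4 = 5, 53^8 = 25, 53^16 = 9
Test divisors in increasing order:
  k=1: 53^1 = 9 mod 44
  k=2: 53^2 = 37 mod 44
  k=4: 53^4 = 5 mod 44
  k=5: 53^5 = 5 * 9 = 1 mod 44  <- first divisor giving 1
Order = 5

5


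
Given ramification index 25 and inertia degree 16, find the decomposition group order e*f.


|D_P| = e * f
= 25 * 16
= 400

400


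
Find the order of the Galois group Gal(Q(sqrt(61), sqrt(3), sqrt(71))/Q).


The 3 square roots of distinct primes are multiplicatively independent over Q,
so [K:Q] = 2^3 and Gal(K/Q) is isomorphic to (Z/2Z)^3.
|Gal| = 2^3 = 8

8


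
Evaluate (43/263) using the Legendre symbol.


p = 263 is prime, so compute (43/263) with the reciprocity algorithm (Jacobi-symbol steps: pull out 2s via (2/n), flip via reciprocity, reduce):
  reciprocity: (43/263) -> -(263/43)
  reduce: (5/43)
  reciprocity: (5/43) -> +(43/5)
  reduce: (3/5)
  reciprocity: (3/5) -> +(5/3)
  reduce: (2/3)
  pull out 2: (2/3) = -1  (since 3 mod 8 = 3)
  (1/3) = 1
Product of signs = 1
(43/263) = 1

1


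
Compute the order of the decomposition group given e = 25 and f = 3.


|D_P| = e * f
= 25 * 3
= 75

75


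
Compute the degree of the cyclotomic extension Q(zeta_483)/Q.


The degree equals Euler's totient phi(483).
483 = 3 * 7 * 23
phi(483) = 264

264


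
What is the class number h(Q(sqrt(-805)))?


K = Q(sqrt(-805)). d mod 4 = 3, so D = disc(K) = 4d = -3220
h(K) equals the number of primitive reduced positive-definite forms (a, b, c) = a*x^2 + b*x*y + c*y^2 with b^2 - 4ac = D,
where reduced means |b| <= a <= c, with b >= 0 whenever |b| = a or a = c, and primitive means gcd(a, b, c) = 1.
Reduced forces 3a^2 <= |D| = 3220, so 1 <= a <= 32; b must have the parity of D, and c = (b^2 - D)/(4a) must be an integer >= a.
Enumerate a = 1..32, b in [-a, a]:
  a=1: (1, 0, 805)  [1]
  a=2: (2, 2, 403)  [1]
  a=3..4: none
  a=5: (5, 0, 161)  [1]
  a=6: none
  a=7: (7, 0, 115)  [1]
  a=8..9: none
  a=10: (10, 10, 83)  [1]
  a=11: (11, -6, 74), (11, 6, 74)  [2]
  a=12: none
  a=13: (13, -2, 62), (13, 2, 62)  [2]
  a=14: (14, 14, 61)  [1]
  a=15..21: none
  a=22: (22, -6, 37), (22, 6, 37)  [2]
  a=23: (23, 0, 35)  [1]
  a=24..25: none
  a=26: (26, -2, 31), (26, 2, 31)  [2]
  a=27..28: none
  a=29: (29, 12, 29)  [1]
  a=30..32: none
Total reduced forms: 1 + 1 + 1 + 1 + 1 + 2 + 2 + 1 + 2 + 1 + 2 + 1 = 16
h = 16

16


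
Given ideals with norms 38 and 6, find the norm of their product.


N(IJ) = N(I) * N(J)
= 38 * 6
= 228

228


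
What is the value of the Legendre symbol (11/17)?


p = 17 is prime, so compute (11/17) with the reciprocity algorithm (Jacobi-symbol steps: pull out 2s via (2/n), flip via reciprocity, reduce):
  reciprocity: (11/17) -> +(17/11)
  reduce: (6/11)
  pull out 2: (2/11) = -1  (since 11 mod 8 = 3)
  reciprocity: (3/11) -> -(11/3)
  reduce: (2/3)
  pull out 2: (2/3) = -1  (since 3 mod 8 = 3)
  (1/3) = 1
Product of signs = -1
(11/17) = -1

-1


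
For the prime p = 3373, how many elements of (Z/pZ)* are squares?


For prime p, the number of non-zero quadratic residues is (p-1)/2.
= (3373-1)/2
= 1686

1686


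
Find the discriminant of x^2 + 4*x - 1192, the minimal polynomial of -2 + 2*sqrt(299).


The element -2 + 2*sqrt(299) has minimal polynomial:
x^2 + 4*x - 1192
Discriminant = (4)^2 - 4*(-1192)
= 16 + 4768
= 4784

4784


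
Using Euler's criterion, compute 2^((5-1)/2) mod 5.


p = 5 is prime and the exponent is (p-1)/2 = 2, so by Euler's criterion 2^2 = (2/5) = +1 or -1 mod 5.
Compute by square-and-multiply:
  2 = 2 (binary 10)
  Repeated squaring mod 5: 2^1 = 2, 2^2 = 4
  2^2 = 4 mod 5
Result 4 = p - 1 = -1 mod 5: 2 is a quadratic non-residue mod 5. As a residue in [0, p-1] the value is 4.
2^2 mod 5 = 4

4


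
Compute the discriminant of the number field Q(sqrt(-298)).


For K = Q(sqrt(d)) with d squarefree: disc(K) = d if d = 1 mod 4, and disc(K) = 4d if d = 2 or 3 mod 4.
Here d = -298, and d mod 4 = 2.
d = 2 mod 4, not 1 (O_K = Z[sqrt(d)]), so disc(K) = 4d = 4 * (-298) = -1192

-1192


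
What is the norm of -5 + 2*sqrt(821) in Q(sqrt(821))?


N(a + b*sqrt(d)) = a^2 - d*b^2
= (-5)^2 - (821)*(2)^2
= 25 - 3284
= -3259

-3259


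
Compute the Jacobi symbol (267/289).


Compute (267/289) via quadratic reciprocity:
  reciprocity: (267/289) -> +(289/267)
  reduce: (22/267)
  pull out 2: (2/267) = -1  (since 267 mod 8 = 3)
  reciprocity: (11/267) -> -(267/11)
  reduce: (3/11)
  reciprocity: (3/11) -> -(11/3)
  reduce: (2/3)
  pull out 2: (2/3) = -1  (since 3 mod 8 = 3)
  (1/3) = 1
Product of signs = 1

1


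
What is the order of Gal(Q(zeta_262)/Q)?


|Gal(Q(zeta_262)/Q)| = phi(262)
= 130

130


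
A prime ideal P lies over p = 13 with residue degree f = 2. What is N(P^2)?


N(P^a) = p^(a*f)
= 13^(2*2)
= 13^4
= 28561

28561


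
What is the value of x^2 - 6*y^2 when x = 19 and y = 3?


x^2 - d*y^2
= 19^2 - 6*3^2
= 361 - 54
= 307

307


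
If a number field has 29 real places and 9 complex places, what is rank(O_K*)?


By Dirichlet's unit theorem:
rank = r1 + r2 - 1
= 29 + 9 - 1
= 37

37


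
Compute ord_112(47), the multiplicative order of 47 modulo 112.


We want ord_112(47), the smallest k >= 1 with 47^k = 1 mod 112.
n = 112 = 2^4 * 7, phi(112) = 48; the order divides phi(n).
Divisors of 48: 1, 2, 3, 4, 6, 8, 12, 16, 24, 48
Repeated squaring mod 112: 47^1 = 47, 47^2 = 81, 47^4 = 65, 47^8 = 81, 47^16 = 65, 47^32 = 81
Test divisors in increasing order:
  k=1: 47^1 = 47 mod 112
  k=2: 47^2 = 81 mod 112
  k=3: 47^3 = 81 * 47 = 111 mod 112
  k=4: 47^4 = 65 mod 112
  k=6: 47^6 = 65 * 81 = 1 mod 112  <- first divisor giving 1
Order = 6

6


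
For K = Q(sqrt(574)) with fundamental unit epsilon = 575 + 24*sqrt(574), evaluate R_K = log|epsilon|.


epsilon = 575 + 24*sqrt(574)
= 1149.9991
R = ln(1149.9991)
= 7.0475

7.0475


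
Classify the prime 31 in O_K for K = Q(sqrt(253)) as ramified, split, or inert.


K = Q(sqrt(253)). Since d mod 4 = 1, disc(K) = 253.
Check p | disc: 253 mod 31 = 5.
p does not divide disc. Compute Legendre symbol (d/p):
5^((31-1)/2) mod 31 = 1
(d/p) = 1, so p splits: (p) = P*P' with e=1, f=1, g=2.
Therefore p is split.

split


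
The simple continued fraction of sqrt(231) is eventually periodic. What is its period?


Run the CF algorithm for sqrt(231).
a_0 = floor(sqrt(231)) = 15; set m_0=0, q_0=1.
Recurrence: m' = q*a - m,  q' = (d - m'^2)/q,  a' = floor((a_0 + m')/q').
  step 1: m=15, q=6, a=5
  step 2: m=15, q=1, a=30
a_2 = 2*a_0 = 30, so the period closes here.
sqrt(231) = [15; 5, 30]
Period length = 2

2


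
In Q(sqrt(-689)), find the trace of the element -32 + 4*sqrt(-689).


Tr(a + b*sqrt(d)) = (a + b*sqrt(d)) + (a - b*sqrt(d)) = 2a
= 2 * (-32)
= -64

-64


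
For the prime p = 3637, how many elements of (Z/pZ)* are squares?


For prime p, the number of non-zero quadratic residues is (p-1)/2.
= (3637-1)/2
= 1818

1818


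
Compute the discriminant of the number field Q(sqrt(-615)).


For K = Q(sqrt(d)) with d squarefree: disc(K) = d if d = 1 mod 4, and disc(K) = 4d if d = 2 or 3 mod 4.
Here d = -615, and d mod 4 = 1.
d = 1 mod 4 (O_K = Z[(1+sqrt(d))/2]), so disc(K) = d = -615

-615


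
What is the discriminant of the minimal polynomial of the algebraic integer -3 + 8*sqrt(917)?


The element -3 + 8*sqrt(917) has minimal polynomial:
x^2 + 6*x - 58679
Discriminant = (6)^2 - 4*(-58679)
= 36 + 234716
= 234752

234752


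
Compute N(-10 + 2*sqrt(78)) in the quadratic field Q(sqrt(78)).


N(a + b*sqrt(d)) = a^2 - d*b^2
= (-10)^2 - (78)*(2)^2
= 100 - 312
= -212

-212


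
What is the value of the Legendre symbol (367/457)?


p = 457 is prime, so compute (367/457) with the reciprocity algorithm (Jacobi-symbol steps: pull out 2s via (2/n), flip via reciprocity, reduce):
  reciprocity: (367/457) -> +(457/367)
  reduce: (90/367)
  pull out 2: (2/367) = +1  (since 367 mod 8 = 7)
  reciprocity: (45/367) -> +(367/45)
  reduce: (7/45)
  reciprocity: (7/45) -> +(45/7)
  reduce: (3/7)
  reciprocity: (3/7) -> -(7/3)
  reduce: (1/3)
  (1/3) = 1
Product of signs = -1
(367/457) = -1

-1


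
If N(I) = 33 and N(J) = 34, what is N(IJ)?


N(IJ) = N(I) * N(J)
= 33 * 34
= 1122

1122


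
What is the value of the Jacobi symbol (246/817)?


Compute (246/817) via quadratic reciprocity:
  pull out 2: (2/817) = +1  (since 817 mod 8 = 1)
  reciprocity: (123/817) -> +(817/123)
  reduce: (79/123)
  reciprocity: (79/123) -> -(123/79)
  reduce: (44/79)
  pull out 2: (2/79) = +1  (since 79 mod 8 = 7)
  pull out 2: (2/79) = +1  (since 79 mod 8 = 7)
  reciprocity: (11/79) -> -(79/11)
  reduce: (2/11)
  pull out 2: (2/11) = -1  (since 11 mod 8 = 3)
  (1/11) = 1
Product of signs = -1

-1


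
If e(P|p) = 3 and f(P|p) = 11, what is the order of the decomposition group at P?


|D_P| = e * f
= 3 * 11
= 33

33


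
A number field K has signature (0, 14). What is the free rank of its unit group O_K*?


By Dirichlet's unit theorem:
rank = r1 + r2 - 1
= 0 + 14 - 1
= 13

13


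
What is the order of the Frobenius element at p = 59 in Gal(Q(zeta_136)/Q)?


The Frobenius at p in Gal(Q(zeta_n)/Q) = (Z/nZ)* is the class of p, so its order is ord_136(59), the smallest k >= 1 with 59^k = 1 mod 136.
n = 136 = 2^3 * 17, phi(136) = 64; the order divides phi(n).
Divisors of 64: 1, 2, 4, 8, 16, 32, 64
Repeated squaring mod 136: 59^1 = 59, 59^2 = 81, 59^4 = 33, 59^8 = 1, 59^16 = 1, 59^32 = 1, 59^64 = 1
Test divisors in increasing order:
  k=1: 59^1 = 59 mod 136
  k=2: 59^2 = 81 mod 136
  k=4: 59^4 = 33 mod 136
  k=8: 59^8 = 1 mod 136  <- first divisor giving 1
Order = 8

8


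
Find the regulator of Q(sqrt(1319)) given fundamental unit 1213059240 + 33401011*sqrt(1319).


epsilon = 1213059240 + 33401011*sqrt(1319)
= 2.4261e+09
R = ln(2.4261e+09)
= 21.6096

21.6096


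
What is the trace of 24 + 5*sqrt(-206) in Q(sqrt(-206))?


Tr(a + b*sqrt(d)) = (a + b*sqrt(d)) + (a - b*sqrt(d)) = 2a
= 2 * (24)
= 48

48


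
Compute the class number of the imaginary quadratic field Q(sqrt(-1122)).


K = Q(sqrt(-1122)). d mod 4 = 2, so D = disc(K) = 4d = -4488
h(K) equals the number of primitive reduced positive-definite forms (a, b, c) = a*x^2 + b*x*y + c*y^2 with b^2 - 4ac = D,
where reduced means |b| <= a <= c, with b >= 0 whenever |b| = a or a = c, and primitive means gcd(a, b, c) = 1.
Reduced forces 3a^2 <= |D| = 4488, so 1 <= a <= 38; b must have the parity of D, and c = (b^2 - D)/(4a) must be an integer >= a.
Enumerate a = 1..38, b in [-a, a]:
  a=1: (1, 0, 1122)  [1]
  a=2: (2, 0, 561)  [1]
  a=3: (3, 0, 374)  [1]
  a=4..5: none
  a=6: (6, 0, 187)  [1]
  a=7..10: none
  a=11: (11, 0, 102)  [1]
  a=12: none
  a=13: (13, -6, 87), (13, 6, 87)  [2]
  a=14..16: none
  a=17: (17, 0, 66)  [1]
  a=18..21: none
  a=22: (22, 0, 51)  [1]
  a=23..25: none
  a=26: (26, -20, 47), (26, 20, 47)  [2]
  a=27..28: none
  a=29: (29, -6, 39), (29, 6, 39)  [2]
  a=30: none
  a=31: (31, -10, 37), (31, 10, 37)  [2]
  a=32: none
  a=33: (33, 0, 34)  [1]
  a=34..38: none
Total reduced forms: 1 + 1 + 1 + 1 + 1 + 2 + 1 + 1 + 2 + 2 + 2 + 1 = 16
h = 16

16


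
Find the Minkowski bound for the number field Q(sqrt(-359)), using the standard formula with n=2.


d = -359, d mod 4 = 1, so disc(K) = d = -359; |disc(K)| = 359
Imaginary quadratic field, so n = 2, s = r2 = 1, r1 = 0
M = (n!/n^n) * (4/pi)^s * sqrt(|disc(K)|) = (2!/2^2) * (4/pi)^1 * sqrt(359)
= 0.5 * 1.273240 * 18.947295
= 12.0622

12.0622


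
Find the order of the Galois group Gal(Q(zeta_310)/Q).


|Gal(Q(zeta_310)/Q)| = phi(310)
= 120

120


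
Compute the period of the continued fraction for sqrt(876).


Run the CF algorithm for sqrt(876).
a_0 = floor(sqrt(876)) = 29; set m_0=0, q_0=1.
Recurrence: m' = q*a - m,  q' = (d - m'^2)/q,  a' = floor((a_0 + m')/q').
  step 1: m=29, q=35, a=1
  step 2: m=6, q=24, a=1
  step 3: m=18, q=23, a=2
  step 4: m=28, q=4, a=14
  step 5: m=28, q=23, a=2
  step 6: m=18, q=24, a=1
  step 7: m=6, q=35, a=1
  step 8: m=29, q=1, a=58
a_8 = 2*a_0 = 58, so the period closes here.
sqrt(876) = [29; 1, 1, 2, 14, 2, 1, 1, 58]
Period length = 8

8


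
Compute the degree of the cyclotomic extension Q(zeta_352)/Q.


The degree equals Euler's totient phi(352).
352 = 2^5 * 11
phi(352) = 160

160


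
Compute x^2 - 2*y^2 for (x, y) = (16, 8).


x^2 - d*y^2
= 16^2 - 2*8^2
= 256 - 128
= 128

128


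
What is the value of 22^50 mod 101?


p = 101 is prime and the exponent is (p-1)/2 = 50, so by Euler's criterion 22^50 = (22/101) = +1 or -1 mod 101.
Compute by square-and-multiply:
  50 = 32 + 16 + 2 (binary 110010)
  Repeated squaring mod 101: 22^1 = 22, 22^2 = 80, 22^4 = 37, 22^8 = 56, 22^16 = 5, 22^32 = 25
  22^50 = 22^32 * 22^16 * 22^2 = 25 * 5 * 80 mod 101
    25 * 5 = 125 = 24 mod 101
    24 * 80 = 1920 = 1 mod 101
  22^50 = 1 mod 101
Result 1: 22 is a quadratic residue mod 101.
22^50 mod 101 = 1

1


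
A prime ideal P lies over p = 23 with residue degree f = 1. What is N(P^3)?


N(P^a) = p^(a*f)
= 23^(3*1)
= 23^3
= 12167

12167


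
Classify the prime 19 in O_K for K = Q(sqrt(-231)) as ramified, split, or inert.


K = Q(sqrt(-231)). Since d mod 4 = 1, disc(K) = -231.
Check p | disc: -231 mod 19 = 16.
p does not divide disc. Compute Legendre symbol (d/p):
16^((19-1)/2) mod 19 = 1
(d/p) = 1, so p splits: (p) = P*P' with e=1, f=1, g=2.
Therefore p is split.

split


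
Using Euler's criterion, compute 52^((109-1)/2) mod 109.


p = 109 is prime and the exponent is (p-1)/2 = 54, so by Euler's criterion 52^54 = (52/109) = +1 or -1 mod 109.
Compute by square-and-multiply:
  54 = 32 + 16 + 4 + 2 (binary 110110)
  Repeated squaring mod 109: 52^1 = 52, 52^2 = 88, 52^4 = 5, 52^8 = 25, 52^16 = 80, 52^32 = 78
  52^54 = 52^32 * 52^16 * 52^4 * 52^2 = 78 * 80 * 5 * 88 mod 109
    78 * 80 = 6240 = 27 mod 109
    27 * 5 = 135 = 26 mod 109
    26 * 88 = 2288 = 108 mod 109
  52^54 = 108 mod 109
Result 108 = p - 1 = -1 mod 109: 52 is a quadratic non-residue mod 109. As a residue in [0, p-1] the value is 108.
52^54 mod 109 = 108

108


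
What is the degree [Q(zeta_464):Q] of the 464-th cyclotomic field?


The degree equals Euler's totient phi(464).
464 = 2^4 * 29
phi(464) = 224

224


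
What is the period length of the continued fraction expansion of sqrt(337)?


Run the CF algorithm for sqrt(337).
a_0 = floor(sqrt(337)) = 18; set m_0=0, q_0=1.
Recurrence: m' = q*a - m,  q' = (d - m'^2)/q,  a' = floor((a_0 + m')/q').
  step 1: m=18, q=13, a=2
  step 2: m=8, q=21, a=1
  step 3: m=13, q=8, a=3
  step 4: m=11, q=27, a=1
  step 5: m=16, q=3, a=11
  step 6: m=17, q=16, a=2
  step 7: m=15, q=7, a=4
  step 8: m=13, q=24, a=1
  step 9: m=11, q=9, a=3
  step 10: m=16, q=9, a=3
  step 11: m=11, q=24, a=1
  step 12: m=13, q=7, a=4
  step 13: m=15, q=16, a=2
  step 14: m=17, q=3, a=11
  step 15: m=16, q=27, a=1
  step 16: m=11, q=8, a=3
  step 17: m=13, q=21, a=1
  step 18: m=8, q=13, a=2
  step 19: m=18, q=1, a=36
a_19 = 2*a_0 = 36, so the period closes here.
sqrt(337) = [18; 2, 1, 3, 1, 11, 2, 4, 1, 3, 3, 1, 4, 2, 11, 1, 3, 1, 2, 36]
Period length = 19

19


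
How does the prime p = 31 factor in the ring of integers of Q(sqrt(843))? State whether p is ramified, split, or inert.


K = Q(sqrt(843)). Since d mod 4 = 3, disc(K) = 3372.
Check p | disc: 3372 mod 31 = 24.
p does not divide disc. Compute Legendre symbol (d/p):
6^((31-1)/2) mod 31 = -1
(d/p) = -1, so p is inert: (p) stays prime with e=1, f=2, g=1.
Therefore p is inert.

inert


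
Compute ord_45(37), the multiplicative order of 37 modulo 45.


We want ord_45(37), the smallest k >= 1 with 37^k = 1 mod 45.
n = 45 = 3^2 * 5, phi(45) = 24; the order divides phi(n).
Divisors of 24: 1, 2, 3, 4, 6, 8, 12, 24
Repeated squaring mod 45: 37^1 = 37, 37^2 = 19, 37^4 = 1, 37^8 = 1, 37^16 = 1
Test divisors in increasing order:
  k=1: 37^1 = 37 mod 45
  k=2: 37^2 = 19 mod 45
  k=3: 37^3 = 19 * 37 = 28 mod 45
  k=4: 37^4 = 1 mod 45  <- first divisor giving 1
Order = 4

4


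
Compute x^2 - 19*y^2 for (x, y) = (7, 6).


x^2 - d*y^2
= 7^2 - 19*6^2
= 49 - 684
= -635

-635


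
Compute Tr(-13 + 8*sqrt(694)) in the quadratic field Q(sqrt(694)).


Tr(a + b*sqrt(d)) = (a + b*sqrt(d)) + (a - b*sqrt(d)) = 2a
= 2 * (-13)
= -26

-26


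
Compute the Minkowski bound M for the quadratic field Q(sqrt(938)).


d = 938, d mod 4 = 2, so disc(K) = 4d = 3752; |disc(K)| = 3752
Real quadratic field, so n = 2, s = r2 = 0, r1 = 2
M = (n!/n^n) * (4/pi)^s * sqrt(|disc(K)|) = (2!/2^2) * (4/pi)^0 * sqrt(3752)
= 0.5 * 1.000000 * 61.253571
= 30.6268

30.6268


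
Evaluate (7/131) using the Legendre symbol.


p = 131 is prime, so compute (7/131) with the reciprocity algorithm (Jacobi-symbol steps: pull out 2s via (2/n), flip via reciprocity, reduce):
  reciprocity: (7/131) -> -(131/7)
  reduce: (5/7)
  reciprocity: (5/7) -> +(7/5)
  reduce: (2/5)
  pull out 2: (2/5) = -1  (since 5 mod 8 = 5)
  (1/5) = 1
Product of signs = 1
(7/131) = 1

1


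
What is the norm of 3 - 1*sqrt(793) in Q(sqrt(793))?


N(a + b*sqrt(d)) = a^2 - d*b^2
= (3)^2 - (793)*(-1)^2
= 9 - 793
= -784

-784


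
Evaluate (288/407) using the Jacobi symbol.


Compute (288/407) via quadratic reciprocity:
  pull out 2: (2/407) = +1  (since 407 mod 8 = 7)
  pull out 2: (2/407) = +1  (since 407 mod 8 = 7)
  pull out 2: (2/407) = +1  (since 407 mod 8 = 7)
  pull out 2: (2/407) = +1  (since 407 mod 8 = 7)
  pull out 2: (2/407) = +1  (since 407 mod 8 = 7)
  reciprocity: (9/407) -> +(407/9)
  reduce: (2/9)
  pull out 2: (2/9) = +1  (since 9 mod 8 = 1)
  (1/9) = 1
Product of signs = 1

1


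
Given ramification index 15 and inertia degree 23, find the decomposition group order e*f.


|D_P| = e * f
= 15 * 23
= 345

345


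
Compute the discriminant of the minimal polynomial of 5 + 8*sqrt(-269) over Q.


The element 5 + 8*sqrt(-269) has minimal polynomial:
x^2 - 10*x + 17241
Discriminant = (-10)^2 - 4*(17241)
= 100 - 68964
= -68864

-68864


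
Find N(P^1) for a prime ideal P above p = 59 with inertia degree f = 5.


N(P^a) = p^(a*f)
= 59^(1*5)
= 59^5
= 714924299

714924299


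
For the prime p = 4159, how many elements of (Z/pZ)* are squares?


For prime p, the number of non-zero quadratic residues is (p-1)/2.
= (4159-1)/2
= 2079

2079


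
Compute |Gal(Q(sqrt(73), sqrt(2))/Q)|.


The 2 square roots of distinct primes are multiplicatively independent over Q,
so [K:Q] = 2^2 and Gal(K/Q) is isomorphic to (Z/2Z)^2.
|Gal| = 2^2 = 4

4


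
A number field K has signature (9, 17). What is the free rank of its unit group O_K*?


By Dirichlet's unit theorem:
rank = r1 + r2 - 1
= 9 + 17 - 1
= 25

25


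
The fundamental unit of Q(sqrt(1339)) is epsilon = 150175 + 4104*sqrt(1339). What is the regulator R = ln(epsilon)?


epsilon = 150175 + 4104*sqrt(1339)
= 300350.0000
R = ln(300350.0000)
= 12.6127

12.6127


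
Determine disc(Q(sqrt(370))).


For K = Q(sqrt(d)) with d squarefree: disc(K) = d if d = 1 mod 4, and disc(K) = 4d if d = 2 or 3 mod 4.
Here d = 370, and d mod 4 = 2.
d = 2 mod 4, not 1 (O_K = Z[sqrt(d)]), so disc(K) = 4d = 4 * (370) = 1480

1480


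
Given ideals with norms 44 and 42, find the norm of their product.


N(IJ) = N(I) * N(J)
= 44 * 42
= 1848

1848


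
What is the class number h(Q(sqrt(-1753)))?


K = Q(sqrt(-1753)). d mod 4 = 3, so D = disc(K) = 4d = -7012
h(K) equals the number of primitive reduced positive-definite forms (a, b, c) = a*x^2 + b*x*y + c*y^2 with b^2 - 4ac = D,
where reduced means |b| <= a <= c, with b >= 0 whenever |b| = a or a = c, and primitive means gcd(a, b, c) = 1.
Reduced forces 3a^2 <= |D| = 7012, so 1 <= a <= 48; b must have the parity of D, and c = (b^2 - D)/(4a) must be an integer >= a.
Enumerate a = 1..48, b in [-a, a]:
  a=1: (1, 0, 1753)  [1]
  a=2: (2, 2, 877)  [1]
  a=3..6: none
  a=7: (7, -4, 251), (7, 4, 251)  [2]
  a=8..13: none
  a=14: (14, -10, 127), (14, 10, 127)  [2]
  a=15..16: none
  a=17: (17, -14, 106), (17, 14, 106)  [2]
  a=18..22: none
  a=23: (23, -16, 79), (23, 16, 79)  [2]
  a=24..28: none
  a=29: (29, -8, 61), (29, 8, 61)  [2]
  a=30: none
  a=31: (31, -26, 62), (31, 26, 62)  [2]
  a=32..33: none
  a=34: (34, -14, 53), (34, 14, 53)  [2]
  a=35..40: none
  a=41: (41, -32, 49), (41, 32, 49)  [2]
  a=42: none
  a=43: (43, -30, 46), (43, 30, 46)  [2]
  a=44..48: none
Total reduced forms: 1 + 1 + 2 + 2 + 2 + 2 + 2 + 2 + 2 + 2 + 2 = 20
h = 20

20


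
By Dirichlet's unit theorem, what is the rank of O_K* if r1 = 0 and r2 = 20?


By Dirichlet's unit theorem:
rank = r1 + r2 - 1
= 0 + 20 - 1
= 19

19


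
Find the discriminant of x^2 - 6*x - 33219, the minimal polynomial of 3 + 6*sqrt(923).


The element 3 + 6*sqrt(923) has minimal polynomial:
x^2 - 6*x - 33219
Discriminant = (-6)^2 - 4*(-33219)
= 36 + 132876
= 132912

132912


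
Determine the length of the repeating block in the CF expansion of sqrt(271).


Run the CF algorithm for sqrt(271).
a_0 = floor(sqrt(271)) = 16; set m_0=0, q_0=1.
Recurrence: m' = q*a - m,  q' = (d - m'^2)/q,  a' = floor((a_0 + m')/q').
  step 1: m=16, q=15, a=2
  step 2: m=14, q=5, a=6
  step 3: m=16, q=3, a=10
  step 4: m=14, q=25, a=1
  step 5: m=11, q=6, a=4
  step 6: m=13, q=17, a=1
  step 7: m=4, q=15, a=1
  step 8: m=11, q=10, a=2
  step 9: m=9, q=19, a=1
  step 10: m=10, q=9, a=2
  step 11: m=8, q=23, a=1
  step 12: m=15, q=2, a=15
  step 13: m=15, q=23, a=1
  step 14: m=8, q=9, a=2
  step 15: m=10, q=19, a=1
  step 16: m=9, q=10, a=2
  step 17: m=11, q=15, a=1
  step 18: m=4, q=17, a=1
  step 19: m=13, q=6, a=4
  step 20: m=11, q=25, a=1
  step 21: m=14, q=3, a=10
  step 22: m=16, q=5, a=6
  step 23: m=14, q=15, a=2
  step 24: m=16, q=1, a=32
a_24 = 2*a_0 = 32, so the period closes here.
sqrt(271) = [16; 2, 6, 10, 1, 4, 1, 1, 2, 1, 2, 1, 15, 1, 2, 1, 2, 1, 1, 4, 1, 10, 6, 2, 32]
Period length = 24

24


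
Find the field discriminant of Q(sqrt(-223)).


For K = Q(sqrt(d)) with d squarefree: disc(K) = d if d = 1 mod 4, and disc(K) = 4d if d = 2 or 3 mod 4.
Here d = -223, and d mod 4 = 1.
d = 1 mod 4 (O_K = Z[(1+sqrt(d))/2]), so disc(K) = d = -223

-223


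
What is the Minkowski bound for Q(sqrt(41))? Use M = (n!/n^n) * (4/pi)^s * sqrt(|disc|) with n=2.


d = 41, d mod 4 = 1, so disc(K) = d = 41; |disc(K)| = 41
Real quadratic field, so n = 2, s = r2 = 0, r1 = 2
M = (n!/n^n) * (4/pi)^s * sqrt(|disc(K)|) = (2!/2^2) * (4/pi)^0 * sqrt(41)
= 0.5 * 1.000000 * 6.403124
= 3.2016

3.2016


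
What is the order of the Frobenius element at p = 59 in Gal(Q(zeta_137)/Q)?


The Frobenius at p in Gal(Q(zeta_n)/Q) = (Z/nZ)* is the class of p, so its order is ord_137(59), the smallest k >= 1 with 59^k = 1 mod 137.
n = 137 = 137, phi(137) = 136; the order divides phi(n).
Divisors of 136: 1, 2, 4, 8, 17, 34, 68, 136
Repeated squaring mod 137: 59^1 = 59, 59^2 = 56, 59^4 = 122, 59^8 = 88, 59^16 = 72, 59^32 = 115, 59^64 = 73, 59^128 = 123
Test divisors in increasing order:
  k=1: 59^1 = 59 mod 137
  k=2: 59^2 = 56 mod 137
  k=4: 59^4 = 122 mod 137
  k=8: 59^8 = 88 mod 137
  k=17: 59^17 = 72 * 59 = 1 mod 137  <- first divisor giving 1
Order = 17

17


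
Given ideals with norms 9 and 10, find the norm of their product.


N(IJ) = N(I) * N(J)
= 9 * 10
= 90

90


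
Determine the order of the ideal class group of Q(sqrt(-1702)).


K = Q(sqrt(-1702)). d mod 4 = 2, so D = disc(K) = 4d = -6808
h(K) equals the number of primitive reduced positive-definite forms (a, b, c) = a*x^2 + b*x*y + c*y^2 with b^2 - 4ac = D,
where reduced means |b| <= a <= c, with b >= 0 whenever |b| = a or a = c, and primitive means gcd(a, b, c) = 1.
Reduced forces 3a^2 <= |D| = 6808, so 1 <= a <= 47; b must have the parity of D, and c = (b^2 - D)/(4a) must be an integer >= a.
Enumerate a = 1..47, b in [-a, a]:
  a=1: (1, 0, 1702)  [1]
  a=2: (2, 0, 851)  [1]
  a=3..10: none
  a=11: (11, -10, 157), (11, 10, 157)  [2]
  a=12: none
  a=13: (13, -2, 131), (13, 2, 131)  [2]
  a=14..16: none
  a=17: (17, -14, 103), (17, 14, 103)  [2]
  a=18..21: none
  a=22: (22, -12, 79), (22, 12, 79)  [2]
  a=23: (23, 0, 74)  [1]
  a=24..25: none
  a=26: (26, -24, 71), (26, 24, 71)  [2]
  a=27..28: none
  a=29: (29, -6, 59), (29, 6, 59)  [2]
  a=30..33: none
  a=34: (34, -20, 53), (34, 20, 53)  [2]
  a=35..36: none
  a=37: (37, 0, 46)  [1]
  a=38..40: none
  a=41: (41, -30, 47), (41, 30, 47)  [2]
  a=42..47: none
Total reduced forms: 1 + 1 + 2 + 2 + 2 + 2 + 1 + 2 + 2 + 2 + 1 + 2 = 20
h = 20

20


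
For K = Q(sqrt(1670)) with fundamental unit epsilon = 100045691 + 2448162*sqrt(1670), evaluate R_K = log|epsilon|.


epsilon = 100045691 + 2448162*sqrt(1670)
= 2.0009e+08
R = ln(2.0009e+08)
= 19.1143

19.1143


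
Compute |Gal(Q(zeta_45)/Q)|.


|Gal(Q(zeta_45)/Q)| = phi(45)
= 24

24


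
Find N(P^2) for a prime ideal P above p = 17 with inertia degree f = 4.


N(P^a) = p^(a*f)
= 17^(2*4)
= 17^8
= 6975757441

6975757441


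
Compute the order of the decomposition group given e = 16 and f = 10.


|D_P| = e * f
= 16 * 10
= 160

160


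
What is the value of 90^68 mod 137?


p = 137 is prime and the exponent is (p-1)/2 = 68, so by Euler's criterion 90^68 = (90/137) = +1 or -1 mod 137.
Compute by square-and-multiply:
  68 = 64 + 4 (binary 1000100)
  Repeated squaring mod 137: 90^1 = 90, 90^2 = 17, 90^4 = 15, 90^8 = 88, 90^16 = 72, 90^32 = 115, 90^64 = 73
  90^68 = 90^64 * 90^4 = 73 * 15 mod 137
    73 * 15 = 1095 = 136 mod 137
  90^68 = 136 mod 137
Result 136 = p - 1 = -1 mod 137: 90 is a quadratic non-residue mod 137. As a residue in [0, p-1] the value is 136.
90^68 mod 137 = 136

136


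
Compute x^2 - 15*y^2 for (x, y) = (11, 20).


x^2 - d*y^2
= 11^2 - 15*20^2
= 121 - 6000
= -5879

-5879


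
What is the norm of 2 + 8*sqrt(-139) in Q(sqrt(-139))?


N(a + b*sqrt(d)) = a^2 - d*b^2
= (2)^2 - (-139)*(8)^2
= 4 + 8896
= 8900

8900


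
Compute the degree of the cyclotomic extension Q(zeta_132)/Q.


The degree equals Euler's totient phi(132).
132 = 2^2 * 3 * 11
phi(132) = 40

40


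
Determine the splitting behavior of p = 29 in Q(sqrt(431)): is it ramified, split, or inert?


K = Q(sqrt(431)). Since d mod 4 = 3, disc(K) = 1724.
Check p | disc: 1724 mod 29 = 13.
p does not divide disc. Compute Legendre symbol (d/p):
25^((29-1)/2) mod 29 = 1
(d/p) = 1, so p splits: (p) = P*P' with e=1, f=1, g=2.
Therefore p is split.

split


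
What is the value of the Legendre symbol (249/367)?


p = 367 is prime, so compute (249/367) with the reciprocity algorithm (Jacobi-symbol steps: pull out 2s via (2/n), flip via reciprocity, reduce):
  reciprocity: (249/367) -> +(367/249)
  reduce: (118/249)
  pull out 2: (2/249) = +1  (since 249 mod 8 = 1)
  reciprocity: (59/249) -> +(249/59)
  reduce: (13/59)
  reciprocity: (13/59) -> +(59/13)
  reduce: (7/13)
  reciprocity: (7/13) -> +(13/7)
  reduce: (6/7)
  pull out 2: (2/7) = +1  (since 7 mod 8 = 7)
  reciprocity: (3/7) -> -(7/3)
  reduce: (1/3)
  (1/3) = 1
Product of signs = -1
(249/367) = -1

-1


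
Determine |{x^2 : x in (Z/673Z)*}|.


For prime p, the number of non-zero quadratic residues is (p-1)/2.
= (673-1)/2
= 336

336


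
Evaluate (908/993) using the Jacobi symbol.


Compute (908/993) via quadratic reciprocity:
  pull out 2: (2/993) = +1  (since 993 mod 8 = 1)
  pull out 2: (2/993) = +1  (since 993 mod 8 = 1)
  reciprocity: (227/993) -> +(993/227)
  reduce: (85/227)
  reciprocity: (85/227) -> +(227/85)
  reduce: (57/85)
  reciprocity: (57/85) -> +(85/57)
  reduce: (28/57)
  pull out 2: (2/57) = +1  (since 57 mod 8 = 1)
  pull out 2: (2/57) = +1  (since 57 mod 8 = 1)
  reciprocity: (7/57) -> +(57/7)
  reduce: (1/7)
  (1/7) = 1
Product of signs = 1

1


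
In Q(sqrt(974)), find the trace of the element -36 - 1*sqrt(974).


Tr(a + b*sqrt(d)) = (a + b*sqrt(d)) + (a - b*sqrt(d)) = 2a
= 2 * (-36)
= -72

-72


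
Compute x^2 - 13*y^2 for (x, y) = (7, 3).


x^2 - d*y^2
= 7^2 - 13*3^2
= 49 - 117
= -68

-68


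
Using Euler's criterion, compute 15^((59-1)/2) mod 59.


p = 59 is prime and the exponent is (p-1)/2 = 29, so by Euler's criterion 15^29 = (15/59) = +1 or -1 mod 59.
Compute by square-and-multiply:
  29 = 16 + 8 + 4 + 1 (binary 11101)
  Repeated squaring mod 59: 15^1 = 15, 15^2 = 48, 15^4 = 3, 15^8 = 9, 15^16 = 22
  15^29 = 15^16 * 15^8 * 15^4 * 15^1 = 22 * 9 * 3 * 15 mod 59
    22 * 9 = 198 = 21 mod 59
    21 * 3 = 63 = 4 mod 59
    4 * 15 = 60 = 1 mod 59
  15^29 = 1 mod 59
Result 1: 15 is a quadratic residue mod 59.
15^29 mod 59 = 1

1
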